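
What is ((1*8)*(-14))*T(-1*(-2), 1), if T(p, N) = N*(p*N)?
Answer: -224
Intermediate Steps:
T(p, N) = p*N**2 (T(p, N) = N*(N*p) = p*N**2)
((1*8)*(-14))*T(-1*(-2), 1) = ((1*8)*(-14))*(-1*(-2)*1**2) = (8*(-14))*(2*1) = -112*2 = -224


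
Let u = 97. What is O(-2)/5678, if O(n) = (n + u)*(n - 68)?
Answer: -3325/2839 ≈ -1.1712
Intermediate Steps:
O(n) = (-68 + n)*(97 + n) (O(n) = (n + 97)*(n - 68) = (97 + n)*(-68 + n) = (-68 + n)*(97 + n))
O(-2)/5678 = (-6596 + (-2)² + 29*(-2))/5678 = (-6596 + 4 - 58)*(1/5678) = -6650*1/5678 = -3325/2839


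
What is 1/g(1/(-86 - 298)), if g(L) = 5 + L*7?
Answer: 384/1913 ≈ 0.20073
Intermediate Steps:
g(L) = 5 + 7*L
1/g(1/(-86 - 298)) = 1/(5 + 7/(-86 - 298)) = 1/(5 + 7/(-384)) = 1/(5 + 7*(-1/384)) = 1/(5 - 7/384) = 1/(1913/384) = 384/1913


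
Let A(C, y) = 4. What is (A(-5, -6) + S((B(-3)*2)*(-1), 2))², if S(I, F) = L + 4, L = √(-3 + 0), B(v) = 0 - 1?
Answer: (8 + I*√3)² ≈ 61.0 + 27.713*I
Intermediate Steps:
B(v) = -1
L = I*√3 (L = √(-3) = I*√3 ≈ 1.732*I)
S(I, F) = 4 + I*√3 (S(I, F) = I*√3 + 4 = 4 + I*√3)
(A(-5, -6) + S((B(-3)*2)*(-1), 2))² = (4 + (4 + I*√3))² = (8 + I*√3)²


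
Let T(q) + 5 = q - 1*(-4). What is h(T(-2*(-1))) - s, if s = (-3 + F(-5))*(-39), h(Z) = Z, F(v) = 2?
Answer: -38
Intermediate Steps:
T(q) = -1 + q (T(q) = -5 + (q - 1*(-4)) = -5 + (q + 4) = -5 + (4 + q) = -1 + q)
s = 39 (s = (-3 + 2)*(-39) = -1*(-39) = 39)
h(T(-2*(-1))) - s = (-1 - 2*(-1)) - 1*39 = (-1 + 2) - 39 = 1 - 39 = -38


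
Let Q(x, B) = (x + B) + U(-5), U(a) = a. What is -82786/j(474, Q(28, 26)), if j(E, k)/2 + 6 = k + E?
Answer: -3763/47 ≈ -80.064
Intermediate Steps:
Q(x, B) = -5 + B + x (Q(x, B) = (x + B) - 5 = (B + x) - 5 = -5 + B + x)
j(E, k) = -12 + 2*E + 2*k (j(E, k) = -12 + 2*(k + E) = -12 + 2*(E + k) = -12 + (2*E + 2*k) = -12 + 2*E + 2*k)
-82786/j(474, Q(28, 26)) = -82786/(-12 + 2*474 + 2*(-5 + 26 + 28)) = -82786/(-12 + 948 + 2*49) = -82786/(-12 + 948 + 98) = -82786/1034 = -82786*1/1034 = -3763/47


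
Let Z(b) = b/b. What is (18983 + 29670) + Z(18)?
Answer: 48654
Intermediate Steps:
Z(b) = 1
(18983 + 29670) + Z(18) = (18983 + 29670) + 1 = 48653 + 1 = 48654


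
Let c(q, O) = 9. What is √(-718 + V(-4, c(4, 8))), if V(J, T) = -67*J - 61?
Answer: I*√511 ≈ 22.605*I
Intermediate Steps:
V(J, T) = -61 - 67*J
√(-718 + V(-4, c(4, 8))) = √(-718 + (-61 - 67*(-4))) = √(-718 + (-61 + 268)) = √(-718 + 207) = √(-511) = I*√511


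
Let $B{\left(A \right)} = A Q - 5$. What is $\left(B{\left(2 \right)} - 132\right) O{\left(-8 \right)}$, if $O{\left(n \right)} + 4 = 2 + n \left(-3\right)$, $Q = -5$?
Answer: $-3234$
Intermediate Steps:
$O{\left(n \right)} = -2 - 3 n$ ($O{\left(n \right)} = -4 + \left(2 + n \left(-3\right)\right) = -4 - \left(-2 + 3 n\right) = -2 - 3 n$)
$B{\left(A \right)} = -5 - 5 A$ ($B{\left(A \right)} = A \left(-5\right) - 5 = - 5 A - 5 = -5 - 5 A$)
$\left(B{\left(2 \right)} - 132\right) O{\left(-8 \right)} = \left(\left(-5 - 10\right) - 132\right) \left(-2 - -24\right) = \left(\left(-5 - 10\right) - 132\right) \left(-2 + 24\right) = \left(-15 - 132\right) 22 = \left(-147\right) 22 = -3234$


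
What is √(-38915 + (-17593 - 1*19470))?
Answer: 9*I*√938 ≈ 275.64*I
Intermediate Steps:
√(-38915 + (-17593 - 1*19470)) = √(-38915 + (-17593 - 19470)) = √(-38915 - 37063) = √(-75978) = 9*I*√938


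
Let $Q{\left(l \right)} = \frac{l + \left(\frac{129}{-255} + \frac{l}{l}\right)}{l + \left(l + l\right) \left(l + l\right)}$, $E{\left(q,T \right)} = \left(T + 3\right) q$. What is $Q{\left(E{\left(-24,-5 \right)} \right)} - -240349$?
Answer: $\frac{31543403447}{131240} \approx 2.4035 \cdot 10^{5}$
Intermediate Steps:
$E{\left(q,T \right)} = q \left(3 + T\right)$ ($E{\left(q,T \right)} = \left(3 + T\right) q = q \left(3 + T\right)$)
$Q{\left(l \right)} = \frac{\frac{42}{85} + l}{l + 4 l^{2}}$ ($Q{\left(l \right)} = \frac{l + \left(129 \left(- \frac{1}{255}\right) + 1\right)}{l + 2 l 2 l} = \frac{l + \left(- \frac{43}{85} + 1\right)}{l + 4 l^{2}} = \frac{l + \frac{42}{85}}{l + 4 l^{2}} = \frac{\frac{42}{85} + l}{l + 4 l^{2}}$)
$Q{\left(E{\left(-24,-5 \right)} \right)} - -240349 = \frac{\frac{42}{85} - 24 \left(3 - 5\right)}{- 24 \left(3 - 5\right) \left(1 + 4 \left(- 24 \left(3 - 5\right)\right)\right)} - -240349 = \frac{\frac{42}{85} - -48}{\left(-24\right) \left(-2\right) \left(1 + 4 \left(\left(-24\right) \left(-2\right)\right)\right)} + 240349 = \frac{\frac{42}{85} + 48}{48 \left(1 + 4 \cdot 48\right)} + 240349 = \frac{1}{48} \frac{1}{1 + 192} \cdot \frac{4122}{85} + 240349 = \frac{1}{48} \cdot \frac{1}{193} \cdot \frac{4122}{85} + 240349 = \frac{687}{131240} + 240349 = \frac{31543403447}{131240}$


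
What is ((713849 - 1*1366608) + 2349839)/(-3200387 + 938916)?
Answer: -1697080/2261471 ≈ -0.75043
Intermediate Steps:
((713849 - 1*1366608) + 2349839)/(-3200387 + 938916) = ((713849 - 1366608) + 2349839)/(-2261471) = (-652759 + 2349839)*(-1/2261471) = 1697080*(-1/2261471) = -1697080/2261471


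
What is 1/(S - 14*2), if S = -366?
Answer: -1/394 ≈ -0.0025381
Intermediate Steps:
1/(S - 14*2) = 1/(-366 - 14*2) = 1/(-366 - 28) = 1/(-394) = -1/394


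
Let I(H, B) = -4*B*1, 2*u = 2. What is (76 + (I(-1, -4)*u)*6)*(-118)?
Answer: -20296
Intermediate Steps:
u = 1 (u = (½)*2 = 1)
I(H, B) = -4*B
(76 + (I(-1, -4)*u)*6)*(-118) = (76 + (-4*(-4)*1)*6)*(-118) = (76 + (16*1)*6)*(-118) = (76 + 16*6)*(-118) = (76 + 96)*(-118) = 172*(-118) = -20296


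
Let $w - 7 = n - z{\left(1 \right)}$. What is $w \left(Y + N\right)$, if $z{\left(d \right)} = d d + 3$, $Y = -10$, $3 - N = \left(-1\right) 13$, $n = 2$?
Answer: $30$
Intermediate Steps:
$N = 16$ ($N = 3 - \left(-1\right) 13 = 3 - -13 = 3 + 13 = 16$)
$z{\left(d \right)} = 3 + d^{2}$ ($z{\left(d \right)} = d^{2} + 3 = 3 + d^{2}$)
$w = 5$ ($w = 7 + \left(2 - \left(3 + 1^{2}\right)\right) = 7 + \left(2 - \left(3 + 1\right)\right) = 7 + \left(2 - 4\right) = 7 - 2 = 5$)
$w \left(Y + N\right) = 5 \left(-10 + 16\right) = 5 \cdot 6 = 30$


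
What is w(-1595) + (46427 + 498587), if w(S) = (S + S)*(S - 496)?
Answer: 7215304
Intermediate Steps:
w(S) = 2*S*(-496 + S) (w(S) = (2*S)*(-496 + S) = 2*S*(-496 + S))
w(-1595) + (46427 + 498587) = 2*(-1595)*(-496 - 1595) + (46427 + 498587) = 2*(-1595)*(-2091) + 545014 = 6670290 + 545014 = 7215304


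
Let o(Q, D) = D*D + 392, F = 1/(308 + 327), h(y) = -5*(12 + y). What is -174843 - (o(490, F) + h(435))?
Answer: -69757925001/403225 ≈ -1.7300e+5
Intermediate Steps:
h(y) = -60 - 5*y
F = 1/635 ≈ 0.0015748
o(Q, D) = 392 + D² (o(Q, D) = D² + 392 = 392 + D²)
-174843 - (o(490, F) + h(435)) = -174843 - ((392 + (1/635)²) + (-60 - 5*435)) = -174843 - ((392 + 1/403225) + (-60 - 2175)) = -174843 - (158064201/403225 - 2235) = -174843 - 1*(-743143674/403225) = -174843 + 743143674/403225 = -69757925001/403225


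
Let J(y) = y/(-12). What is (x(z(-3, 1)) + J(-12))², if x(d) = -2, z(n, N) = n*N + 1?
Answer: 1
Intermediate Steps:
z(n, N) = 1 + N*n (z(n, N) = N*n + 1 = 1 + N*n)
J(y) = -y/12 (J(y) = y*(-1/12) = -y/12)
(x(z(-3, 1)) + J(-12))² = (-2 - 1/12*(-12))² = (-2 + 1)² = (-1)² = 1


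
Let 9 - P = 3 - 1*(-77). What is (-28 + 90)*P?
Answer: -4402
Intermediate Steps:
P = -71 (P = 9 - (3 - 1*(-77)) = 9 - (3 + 77) = 9 - 1*80 = 9 - 80 = -71)
(-28 + 90)*P = (-28 + 90)*(-71) = 62*(-71) = -4402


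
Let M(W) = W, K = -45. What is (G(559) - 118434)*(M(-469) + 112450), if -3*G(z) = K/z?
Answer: -7413656304771/559 ≈ -1.3262e+10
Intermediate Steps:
G(z) = 15/z (G(z) = -(-15)/z = 15/z)
(G(559) - 118434)*(M(-469) + 112450) = (15/559 - 118434)*(-469 + 112450) = (15*(1/559) - 118434)*111981 = (15/559 - 118434)*111981 = -66204591/559*111981 = -7413656304771/559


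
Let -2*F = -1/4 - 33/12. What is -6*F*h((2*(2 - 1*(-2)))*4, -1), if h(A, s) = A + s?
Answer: -279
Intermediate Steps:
F = 3/2 (F = -(-1/4 - 33/12)/2 = -(-1*1/4 - 33*1/12)/2 = -(-1/4 - 11/4)/2 = -1/2*(-3) = 3/2 ≈ 1.5000)
-6*F*h((2*(2 - 1*(-2)))*4, -1) = -9*((2*(2 - 1*(-2)))*4 - 1) = -9*((2*(2 + 2))*4 - 1) = -9*((2*4)*4 - 1) = -9*(8*4 - 1) = -9*(32 - 1) = -9*31 = -6*93/2 = -279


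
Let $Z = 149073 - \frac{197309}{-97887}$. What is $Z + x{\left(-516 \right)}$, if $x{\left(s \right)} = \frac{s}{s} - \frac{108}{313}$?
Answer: $\frac{4567474463615}{30638631} \approx 1.4908 \cdot 10^{5}$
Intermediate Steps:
$x{\left(s \right)} = \frac{205}{313}$ ($x{\left(s \right)} = 1 - \frac{108}{313} = \frac{205}{313}$)
$Z = \frac{14592506060}{97887}$ ($Z = 149073 - - \frac{197309}{97887} = 149073 + \frac{197309}{97887} = \frac{14592506060}{97887} \approx 1.4908 \cdot 10^{5}$)
$Z + x{\left(-516 \right)} = \frac{14592506060}{97887} + \frac{205}{313} = \frac{4567474463615}{30638631}$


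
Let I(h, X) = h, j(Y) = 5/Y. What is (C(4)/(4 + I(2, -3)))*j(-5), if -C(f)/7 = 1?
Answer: 7/6 ≈ 1.1667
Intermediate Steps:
C(f) = -7 (C(f) = -7*1 = -7)
(C(4)/(4 + I(2, -3)))*j(-5) = (-7/(4 + 2))*(5/(-5)) = (-7/6)*(5*(-⅕)) = -7*⅙*(-1) = -7/6*(-1) = 7/6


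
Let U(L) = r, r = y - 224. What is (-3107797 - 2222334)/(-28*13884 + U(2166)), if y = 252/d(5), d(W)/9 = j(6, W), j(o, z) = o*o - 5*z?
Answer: 58631441/4278708 ≈ 13.703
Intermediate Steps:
j(o, z) = o² - 5*z
d(W) = 324 - 45*W (d(W) = 9*(6² - 5*W) = 9*(36 - 5*W) = 324 - 45*W)
y = 28/11 (y = 252/(324 - 45*5) = 252/(324 - 225) = 252/99 = 252*(1/99) = 28/11 ≈ 2.5455)
r = -2436/11 (r = 28/11 - 224 = -2436/11 ≈ -221.45)
U(L) = -2436/11
(-3107797 - 2222334)/(-28*13884 + U(2166)) = (-3107797 - 2222334)/(-28*13884 - 2436/11) = -5330131/(-388752 - 2436/11) = -5330131/(-4278708/11) = -5330131*(-11/4278708) = 58631441/4278708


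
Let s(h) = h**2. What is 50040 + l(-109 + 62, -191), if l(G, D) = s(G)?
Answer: 52249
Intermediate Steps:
l(G, D) = G**2
50040 + l(-109 + 62, -191) = 50040 + (-109 + 62)**2 = 50040 + (-47)**2 = 50040 + 2209 = 52249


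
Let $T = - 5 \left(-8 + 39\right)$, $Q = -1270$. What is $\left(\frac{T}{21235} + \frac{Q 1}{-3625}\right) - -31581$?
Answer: $\frac{3136816898}{99325} \approx 31581.0$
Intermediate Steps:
$T = -155$ ($T = \left(-5\right) 31 = -155$)
$\left(\frac{T}{21235} + \frac{Q 1}{-3625}\right) - -31581 = \left(- \frac{155}{21235} + \frac{\left(-1270\right) 1}{-3625}\right) - -31581 = \left(\left(-155\right) \frac{1}{21235} - - \frac{254}{725}\right) + 31581 = \left(- \frac{1}{137} + \frac{254}{725}\right) + 31581 = \frac{34073}{99325} + 31581 = \frac{3136816898}{99325}$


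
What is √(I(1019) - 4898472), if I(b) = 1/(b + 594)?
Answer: I*√12744692595355/1613 ≈ 2213.3*I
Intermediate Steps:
I(b) = 1/(594 + b)
√(I(1019) - 4898472) = √(1/(594 + 1019) - 4898472) = √(1/1613 - 4898472) = √(-7901235335/1613) = I*√12744692595355/1613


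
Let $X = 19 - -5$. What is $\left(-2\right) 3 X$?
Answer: $-144$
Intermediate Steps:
$X = 24$ ($X = 19 + 5 = 24$)
$\left(-2\right) 3 X = \left(-2\right) 3 \cdot 24 = \left(-6\right) 24 = -144$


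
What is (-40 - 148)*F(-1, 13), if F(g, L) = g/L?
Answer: 188/13 ≈ 14.462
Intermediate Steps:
(-40 - 148)*F(-1, 13) = (-40 - 148)*(-1/13) = -(-188)/13 = -188*(-1/13) = 188/13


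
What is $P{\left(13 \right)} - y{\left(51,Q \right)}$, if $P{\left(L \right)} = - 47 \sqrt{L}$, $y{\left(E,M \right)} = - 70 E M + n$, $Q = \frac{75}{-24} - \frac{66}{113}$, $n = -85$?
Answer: $- \frac{5946685}{452} - 47 \sqrt{13} \approx -13326.0$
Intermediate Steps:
$Q = - \frac{3353}{904}$ ($Q = 75 \left(- \frac{1}{24}\right) - \frac{66}{113} = - \frac{25}{8} - \frac{66}{113} = - \frac{3353}{904} \approx -3.7091$)
$y{\left(E,M \right)} = -85 - 70 E M$ ($y{\left(E,M \right)} = - 70 E M - 85 = -85 - 70 E M$)
$P{\left(13 \right)} - y{\left(51,Q \right)} = - 47 \sqrt{13} - \left(-85 - 3570 \left(- \frac{3353}{904}\right)\right) = - 47 \sqrt{13} - \left(-85 + \frac{5985105}{452}\right) = - 47 \sqrt{13} - \frac{5946685}{452} = - \frac{5946685}{452} - 47 \sqrt{13}$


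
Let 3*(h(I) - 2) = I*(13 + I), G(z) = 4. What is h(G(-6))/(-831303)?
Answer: -74/2493909 ≈ -2.9672e-5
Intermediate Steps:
h(I) = 2 + I*(13 + I)/3 (h(I) = 2 + (I*(13 + I))/3 = 2 + I*(13 + I)/3)
h(G(-6))/(-831303) = (2 + (1/3)*4**2 + (13/3)*4)/(-831303) = (2 + (1/3)*16 + 52/3)*(-1/831303) = (2 + 16/3 + 52/3)*(-1/831303) = (74/3)*(-1/831303) = -74/2493909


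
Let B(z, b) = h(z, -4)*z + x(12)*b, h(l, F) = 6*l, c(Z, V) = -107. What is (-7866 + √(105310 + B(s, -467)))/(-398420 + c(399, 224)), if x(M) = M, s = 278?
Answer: 7866/398527 - √563410/398527 ≈ 0.017854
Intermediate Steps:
B(z, b) = 6*z² + 12*b (B(z, b) = (6*z)*z + 12*b = 6*z² + 12*b)
(-7866 + √(105310 + B(s, -467)))/(-398420 + c(399, 224)) = (-7866 + √(105310 + (6*278² + 12*(-467))))/(-398420 - 107) = (-7866 + √(105310 + (6*77284 - 5604)))/(-398527) = (-7866 + √(105310 + (463704 - 5604)))*(-1/398527) = (-7866 + √(105310 + 458100))*(-1/398527) = (-7866 + √563410)*(-1/398527) = 7866/398527 - √563410/398527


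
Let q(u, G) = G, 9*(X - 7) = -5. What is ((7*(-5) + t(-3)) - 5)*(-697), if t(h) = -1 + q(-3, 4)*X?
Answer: 95489/9 ≈ 10610.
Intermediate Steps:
X = 58/9 (X = 7 + (⅑)*(-5) = 7 - 5/9 = 58/9 ≈ 6.4444)
t(h) = 223/9 (t(h) = -1 + 4*(58/9) = -1 + 232/9 = 223/9)
((7*(-5) + t(-3)) - 5)*(-697) = ((7*(-5) + 223/9) - 5)*(-697) = ((-35 + 223/9) - 5)*(-697) = (-92/9 - 5)*(-697) = -137/9*(-697) = 95489/9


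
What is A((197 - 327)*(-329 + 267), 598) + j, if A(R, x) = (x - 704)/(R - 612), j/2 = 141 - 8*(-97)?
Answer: 6829763/3724 ≈ 1834.0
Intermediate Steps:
j = 1834 (j = 2*(141 - 8*(-97)) = 2*(141 + 776) = 2*917 = 1834)
A(R, x) = (-704 + x)/(-612 + R)
A((197 - 327)*(-329 + 267), 598) + j = (-704 + 598)/(-612 + (197 - 327)*(-329 + 267)) + 1834 = -106/(-612 - 130*(-62)) + 1834 = -106/(-612 + 8060) + 1834 = -106/7448 + 1834 = (1/7448)*(-106) + 1834 = -53/3724 + 1834 = 6829763/3724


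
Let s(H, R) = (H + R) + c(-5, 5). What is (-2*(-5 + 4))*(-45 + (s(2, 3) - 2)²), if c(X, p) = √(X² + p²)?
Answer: 28 + 60*√2 ≈ 112.85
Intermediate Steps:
s(H, R) = H + R + 5*√2 (s(H, R) = (H + R) + √((-5)² + 5²) = (H + R) + √(25 + 25) = (H + R) + √50 = (H + R) + 5*√2 = H + R + 5*√2)
(-2*(-5 + 4))*(-45 + (s(2, 3) - 2)²) = (-2*(-5 + 4))*(-45 + ((2 + 3 + 5*√2) - 2)²) = (-2*(-1))*(-45 + ((5 + 5*√2) - 2)²) = 2*(-45 + (3 + 5*√2)²) = -90 + 2*(3 + 5*√2)²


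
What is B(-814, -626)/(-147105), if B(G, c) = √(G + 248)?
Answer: -I*√566/147105 ≈ -0.00016173*I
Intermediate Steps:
B(G, c) = √(248 + G)
B(-814, -626)/(-147105) = √(248 - 814)/(-147105) = √(-566)*(-1/147105) = (I*√566)*(-1/147105) = -I*√566/147105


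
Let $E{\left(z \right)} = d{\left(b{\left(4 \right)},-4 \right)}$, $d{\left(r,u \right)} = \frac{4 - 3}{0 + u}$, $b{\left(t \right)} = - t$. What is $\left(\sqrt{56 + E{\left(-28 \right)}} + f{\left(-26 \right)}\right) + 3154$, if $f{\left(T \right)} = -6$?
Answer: $3148 + \frac{\sqrt{223}}{2} \approx 3155.5$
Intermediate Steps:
$d{\left(r,u \right)} = \frac{1}{u}$ ($d{\left(r,u \right)} = 1 \frac{1}{u} = \frac{1}{u}$)
$E{\left(z \right)} = - \frac{1}{4}$ ($E{\left(z \right)} = \frac{1}{-4} = - \frac{1}{4}$)
$\left(\sqrt{56 + E{\left(-28 \right)}} + f{\left(-26 \right)}\right) + 3154 = \left(\sqrt{56 - \frac{1}{4}} - 6\right) + 3154 = \left(\sqrt{\frac{223}{4}} - 6\right) + 3154 = \left(\frac{\sqrt{223}}{2} - 6\right) + 3154 = \left(-6 + \frac{\sqrt{223}}{2}\right) + 3154 = 3148 + \frac{\sqrt{223}}{2}$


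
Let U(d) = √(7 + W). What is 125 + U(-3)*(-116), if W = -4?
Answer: 125 - 116*√3 ≈ -75.918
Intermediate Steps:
U(d) = √3 (U(d) = √(7 - 4) = √3)
125 + U(-3)*(-116) = 125 + √3*(-116) = 125 - 116*√3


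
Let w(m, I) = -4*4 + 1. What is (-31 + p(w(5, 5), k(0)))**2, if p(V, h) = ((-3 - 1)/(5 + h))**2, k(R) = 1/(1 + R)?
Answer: 75625/81 ≈ 933.64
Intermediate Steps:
w(m, I) = -15 (w(m, I) = -16 + 1 = -15)
p(V, h) = 16/(5 + h)**2 (p(V, h) = (-4/(5 + h))**2 = 16/(5 + h)**2)
(-31 + p(w(5, 5), k(0)))**2 = (-31 + 16/(5 + 1/(1 + 0))**2)**2 = (-31 + 16/(5 + 1/1)**2)**2 = (-31 + 16/(5 + 1)**2)**2 = (-31 + 16/6**2)**2 = (-31 + 16*(1/36))**2 = (-31 + 4/9)**2 = (-275/9)**2 = 75625/81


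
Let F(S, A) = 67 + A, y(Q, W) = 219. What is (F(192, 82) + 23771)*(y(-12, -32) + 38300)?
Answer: 921374480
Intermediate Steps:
(F(192, 82) + 23771)*(y(-12, -32) + 38300) = ((67 + 82) + 23771)*(219 + 38300) = (149 + 23771)*38519 = 23920*38519 = 921374480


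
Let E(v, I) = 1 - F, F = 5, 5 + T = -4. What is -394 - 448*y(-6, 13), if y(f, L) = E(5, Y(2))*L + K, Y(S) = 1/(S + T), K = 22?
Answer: 13046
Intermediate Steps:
T = -9 (T = -5 - 4 = -9)
Y(S) = 1/(-9 + S) (Y(S) = 1/(S - 9) = 1/(-9 + S))
E(v, I) = -4 (E(v, I) = 1 - 1*5 = 1 - 5 = -4)
y(f, L) = 22 - 4*L (y(f, L) = -4*L + 22 = 22 - 4*L)
-394 - 448*y(-6, 13) = -394 - 448*(22 - 4*13) = -394 - 448*(22 - 52) = -394 - 448*(-30) = -394 + 13440 = 13046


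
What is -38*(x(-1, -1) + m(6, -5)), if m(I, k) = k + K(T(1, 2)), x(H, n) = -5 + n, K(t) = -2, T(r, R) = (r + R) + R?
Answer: 494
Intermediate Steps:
T(r, R) = r + 2*R (T(r, R) = (R + r) + R = r + 2*R)
m(I, k) = -2 + k (m(I, k) = k - 2 = -2 + k)
-38*(x(-1, -1) + m(6, -5)) = -38*((-5 - 1) + (-2 - 5)) = -38*(-6 - 7) = -38*(-13) = 494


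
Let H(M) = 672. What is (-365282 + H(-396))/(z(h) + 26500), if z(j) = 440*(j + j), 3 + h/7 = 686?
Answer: -36461/423378 ≈ -0.086119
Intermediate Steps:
h = 4781 (h = -21 + 7*686 = -21 + 4802 = 4781)
z(j) = 880*j (z(j) = 440*(2*j) = 880*j)
(-365282 + H(-396))/(z(h) + 26500) = (-365282 + 672)/(880*4781 + 26500) = -364610/(4207280 + 26500) = -364610/4233780 = -364610*1/4233780 = -36461/423378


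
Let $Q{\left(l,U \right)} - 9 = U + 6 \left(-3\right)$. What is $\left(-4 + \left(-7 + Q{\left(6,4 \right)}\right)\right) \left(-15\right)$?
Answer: $240$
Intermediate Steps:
$Q{\left(l,U \right)} = -9 + U$ ($Q{\left(l,U \right)} = 9 + \left(U + 6 \left(-3\right)\right) = 9 + \left(U - 18\right) = 9 + \left(-18 + U\right) = -9 + U$)
$\left(-4 + \left(-7 + Q{\left(6,4 \right)}\right)\right) \left(-15\right) = \left(-4 + \left(-7 + \left(-9 + 4\right)\right)\right) \left(-15\right) = \left(-4 - 12\right) \left(-15\right) = \left(-16\right) \left(-15\right) = 240$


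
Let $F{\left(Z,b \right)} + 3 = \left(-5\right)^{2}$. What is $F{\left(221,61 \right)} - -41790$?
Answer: $41812$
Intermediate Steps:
$F{\left(Z,b \right)} = 22$ ($F{\left(Z,b \right)} = -3 + \left(-5\right)^{2} = -3 + 25 = 22$)
$F{\left(221,61 \right)} - -41790 = 22 - -41790 = 22 + 41790 = 41812$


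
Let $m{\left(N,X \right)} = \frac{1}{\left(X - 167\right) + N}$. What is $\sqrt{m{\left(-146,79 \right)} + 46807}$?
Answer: $\frac{\sqrt{284773762}}{78} \approx 216.35$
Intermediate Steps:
$m{\left(N,X \right)} = \frac{1}{-167 + N + X}$ ($m{\left(N,X \right)} = \frac{1}{\left(-167 + X\right) + N} = \frac{1}{-167 + N + X}$)
$\sqrt{m{\left(-146,79 \right)} + 46807} = \sqrt{\frac{1}{-167 - 146 + 79} + 46807} = \sqrt{\frac{1}{-234} + 46807} = \sqrt{- \frac{1}{234} + 46807} = \sqrt{\frac{10952837}{234}} = \frac{\sqrt{284773762}}{78}$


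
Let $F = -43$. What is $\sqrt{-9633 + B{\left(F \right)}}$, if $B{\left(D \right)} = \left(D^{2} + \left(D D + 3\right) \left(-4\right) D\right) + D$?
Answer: $\sqrt{310717} \approx 557.42$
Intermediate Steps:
$B{\left(D \right)} = D + D^{2} + D \left(-12 - 4 D^{2}\right)$ ($B{\left(D \right)} = \left(D^{2} + \left(D^{2} + 3\right) \left(-4\right) D\right) + D = \left(D^{2} + \left(3 + D^{2}\right) \left(-4\right) D\right) + D = \left(D^{2} + \left(-12 - 4 D^{2}\right) D\right) + D = \left(D^{2} + D \left(-12 - 4 D^{2}\right)\right) + D = D + D^{2} + D \left(-12 - 4 D^{2}\right)$)
$\sqrt{-9633 + B{\left(F \right)}} = \sqrt{-9633 - 43 \left(-11 - 43 - 4 \left(-43\right)^{2}\right)} = \sqrt{-9633 - 43 \left(-11 - 43 - 7396\right)} = \sqrt{-9633 - -320350} = \sqrt{-9633 + 320350} = \sqrt{310717}$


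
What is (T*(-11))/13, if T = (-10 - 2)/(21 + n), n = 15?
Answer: 11/39 ≈ 0.28205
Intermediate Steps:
T = -1/3 (T = (-10 - 2)/(21 + 15) = -12/36 = -12*1/36 = -1/3 ≈ -0.33333)
(T*(-11))/13 = -1/3*(-11)/13 = (11/3)*(1/13) = 11/39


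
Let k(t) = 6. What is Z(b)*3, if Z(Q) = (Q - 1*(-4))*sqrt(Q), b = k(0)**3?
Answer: 3960*sqrt(6) ≈ 9700.0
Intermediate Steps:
b = 216 (b = 6**3 = 216)
Z(Q) = sqrt(Q)*(4 + Q) (Z(Q) = (Q + 4)*sqrt(Q) = (4 + Q)*sqrt(Q) = sqrt(Q)*(4 + Q))
Z(b)*3 = (sqrt(216)*(4 + 216))*3 = ((6*sqrt(6))*220)*3 = (1320*sqrt(6))*3 = 3960*sqrt(6)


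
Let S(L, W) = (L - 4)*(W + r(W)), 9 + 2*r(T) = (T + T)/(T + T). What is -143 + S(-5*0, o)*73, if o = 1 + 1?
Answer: 441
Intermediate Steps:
r(T) = -4 (r(T) = -9/2 + ((T + T)/(T + T))/2 = -9/2 + ((2*T)/((2*T)))/2 = -9/2 + ((2*T)*(1/(2*T)))/2 = -9/2 + (½)*1 = -9/2 + ½ = -4)
o = 2
S(L, W) = (-4 + L)*(-4 + W) (S(L, W) = (L - 4)*(W - 4) = (-4 + L)*(-4 + W))
-143 + S(-5*0, o)*73 = -143 + (16 - (-20)*0 - 4*2 - 5*0*2)*73 = -143 + (16 - 4*0 - 8 + 0*2)*73 = -143 + (16 + 0 - 8 + 0)*73 = -143 + 8*73 = -143 + 584 = 441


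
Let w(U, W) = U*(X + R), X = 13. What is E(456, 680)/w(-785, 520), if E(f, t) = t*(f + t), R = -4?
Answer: -154496/1413 ≈ -109.34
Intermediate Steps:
w(U, W) = 9*U (w(U, W) = U*(13 - 4) = U*9 = 9*U)
E(456, 680)/w(-785, 520) = (680*(456 + 680))/((9*(-785))) = (680*1136)/(-7065) = 772480*(-1/7065) = -154496/1413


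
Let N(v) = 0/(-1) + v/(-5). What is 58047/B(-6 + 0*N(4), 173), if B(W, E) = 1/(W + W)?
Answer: -696564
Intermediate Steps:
N(v) = -v/5 (N(v) = 0*(-1) + v*(-⅕) = 0 - v/5 = -v/5)
B(W, E) = 1/(2*W)
58047/B(-6 + 0*N(4), 173) = 58047/((1/(2*(-6 + 0*(-⅕*4))))) = 58047/((1/(2*(-6 + 0*(-⅘))))) = 58047/((1/(2*(-6 + 0)))) = 58047/(((½)/(-6))) = 58047/(((½)*(-⅙))) = 58047/(-1/12) = 58047*(-12) = -696564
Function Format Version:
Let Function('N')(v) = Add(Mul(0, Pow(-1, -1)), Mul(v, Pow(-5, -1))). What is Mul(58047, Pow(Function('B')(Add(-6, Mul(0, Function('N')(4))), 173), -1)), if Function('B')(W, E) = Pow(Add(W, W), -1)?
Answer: -696564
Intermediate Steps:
Function('N')(v) = Mul(Rational(-1, 5), v) (Function('N')(v) = Add(Mul(0, -1), Mul(v, Rational(-1, 5))) = Add(0, Mul(Rational(-1, 5), v)) = Mul(Rational(-1, 5), v))
Function('B')(W, E) = Mul(Rational(1, 2), Pow(W, -1)) (Function('B')(W, E) = Pow(Mul(2, W), -1) = Mul(Rational(1, 2), Pow(W, -1)))
Mul(58047, Pow(Function('B')(Add(-6, Mul(0, Function('N')(4))), 173), -1)) = Mul(58047, Pow(Mul(Rational(1, 2), Pow(Add(-6, Mul(0, Mul(Rational(-1, 5), 4))), -1)), -1)) = Mul(58047, Pow(Mul(Rational(1, 2), Pow(Add(-6, Mul(0, Rational(-4, 5))), -1)), -1)) = Mul(58047, Pow(Mul(Rational(1, 2), Pow(Add(-6, 0), -1)), -1)) = Mul(58047, Pow(Mul(Rational(1, 2), Pow(-6, -1)), -1)) = Mul(58047, Pow(Mul(Rational(1, 2), Rational(-1, 6)), -1)) = Mul(58047, Pow(Rational(-1, 12), -1)) = Mul(58047, -12) = -696564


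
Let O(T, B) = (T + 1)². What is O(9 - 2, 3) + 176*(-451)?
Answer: -79312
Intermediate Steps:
O(T, B) = (1 + T)²
O(9 - 2, 3) + 176*(-451) = (1 + (9 - 2))² + 176*(-451) = (1 + 7)² - 79376 = 8² - 79376 = 64 - 79376 = -79312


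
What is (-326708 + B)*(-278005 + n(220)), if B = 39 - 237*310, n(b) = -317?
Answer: 111367486758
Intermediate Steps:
B = -73431 (B = 39 - 73470 = -73431)
(-326708 + B)*(-278005 + n(220)) = (-326708 - 73431)*(-278005 - 317) = -400139*(-278322) = 111367486758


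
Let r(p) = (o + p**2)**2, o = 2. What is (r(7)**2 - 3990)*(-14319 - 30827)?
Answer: -305241631806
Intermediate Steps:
r(p) = (2 + p**2)**2
(r(7)**2 - 3990)*(-14319 - 30827) = (((2 + 7**2)**2)**2 - 3990)*(-14319 - 30827) = (((2 + 49)**2)**2 - 3990)*(-45146) = ((51**2)**2 - 3990)*(-45146) = (2601**2 - 3990)*(-45146) = (6765201 - 3990)*(-45146) = 6761211*(-45146) = -305241631806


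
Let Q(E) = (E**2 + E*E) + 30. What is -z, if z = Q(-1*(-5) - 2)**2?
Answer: -2304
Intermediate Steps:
Q(E) = 30 + 2*E**2 (Q(E) = (E**2 + E**2) + 30 = 2*E**2 + 30 = 30 + 2*E**2)
z = 2304 (z = (30 + 2*(-1*(-5) - 2)**2)**2 = (30 + 2*(5 - 2)**2)**2 = (30 + 2*3**2)**2 = (30 + 2*9)**2 = (30 + 18)**2 = 48**2 = 2304)
-z = -1*2304 = -2304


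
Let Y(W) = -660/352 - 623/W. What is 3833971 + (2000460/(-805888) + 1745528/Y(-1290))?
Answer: 3733774074395491/1447173376 ≈ 2.5800e+6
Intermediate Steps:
Y(W) = -15/8 - 623/W (Y(W) = -660*1/352 - 623/W = -15/8 - 623/W)
3833971 + (2000460/(-805888) + 1745528/Y(-1290)) = 3833971 + (2000460/(-805888) + 1745528/(-15/8 - 623/(-1290))) = 3833971 + (2000460*(-1/805888) + 1745528/(-15/8 - 623*(-1/1290))) = 3833971 + (-500115/201472 + 1745528/(-15/8 + 623/1290)) = 3833971 + (-500115/201472 + 1745528/(-7183/5160)) = 3833971 + (-500115/201472 + 1745528*(-5160/7183)) = 3833971 + (-500115/201472 - 9006924480/7183) = 3833971 - 1814646681160605/1447173376 = 3733774074395491/1447173376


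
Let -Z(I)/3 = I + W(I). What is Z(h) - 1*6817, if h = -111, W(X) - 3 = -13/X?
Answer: -240254/37 ≈ -6493.4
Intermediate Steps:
W(X) = 3 - 13/X
Z(I) = -9 - 3*I + 39/I (Z(I) = -3*(I + (3 - 13/I)) = -3*(3 + I - 13/I) = -9 - 3*I + 39/I)
Z(h) - 1*6817 = (-9 - 3*(-111) + 39/(-111)) - 1*6817 = (-9 + 333 + 39*(-1/111)) - 6817 = (-9 + 333 - 13/37) - 6817 = 11975/37 - 6817 = -240254/37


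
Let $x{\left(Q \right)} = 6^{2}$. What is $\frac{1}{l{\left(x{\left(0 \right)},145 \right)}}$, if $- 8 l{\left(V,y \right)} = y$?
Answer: $- \frac{8}{145} \approx -0.055172$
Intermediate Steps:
$x{\left(Q \right)} = 36$
$l{\left(V,y \right)} = - \frac{y}{8}$
$\frac{1}{l{\left(x{\left(0 \right)},145 \right)}} = \frac{1}{\left(- \frac{1}{8}\right) 145} = \frac{1}{- \frac{145}{8}} = - \frac{8}{145}$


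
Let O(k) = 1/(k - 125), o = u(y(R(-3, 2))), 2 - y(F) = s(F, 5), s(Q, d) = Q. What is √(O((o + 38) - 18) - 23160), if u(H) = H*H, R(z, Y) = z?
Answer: I*√9264005/20 ≈ 152.18*I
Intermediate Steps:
y(F) = 2 - F
u(H) = H²
o = 25 (o = (2 - 1*(-3))² = (2 + 3)² = 5² = 25)
O(k) = 1/(-125 + k)
√(O((o + 38) - 18) - 23160) = √(1/(-125 + ((25 + 38) - 18)) - 23160) = √(1/(-125 + (63 - 18)) - 23160) = √(1/(-125 + 45) - 23160) = √(1/(-80) - 23160) = √(-1/80 - 23160) = √(-1852801/80) = I*√9264005/20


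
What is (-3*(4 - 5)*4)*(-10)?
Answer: -120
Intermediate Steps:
(-3*(4 - 5)*4)*(-10) = (-3*(-1)*4)*(-10) = (3*4)*(-10) = 12*(-10) = -120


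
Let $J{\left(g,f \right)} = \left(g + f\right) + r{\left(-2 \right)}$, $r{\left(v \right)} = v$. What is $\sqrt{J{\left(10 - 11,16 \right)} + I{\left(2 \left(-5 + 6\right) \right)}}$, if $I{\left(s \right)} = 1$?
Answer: $\sqrt{14} \approx 3.7417$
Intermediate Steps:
$J{\left(g,f \right)} = -2 + f + g$ ($J{\left(g,f \right)} = \left(g + f\right) - 2 = \left(f + g\right) - 2 = -2 + f + g$)
$\sqrt{J{\left(10 - 11,16 \right)} + I{\left(2 \left(-5 + 6\right) \right)}} = \sqrt{\left(-2 + 16 + \left(10 - 11\right)\right) + 1} = \sqrt{\left(-2 + 16 - 1\right) + 1} = \sqrt{13 + 1} = \sqrt{14}$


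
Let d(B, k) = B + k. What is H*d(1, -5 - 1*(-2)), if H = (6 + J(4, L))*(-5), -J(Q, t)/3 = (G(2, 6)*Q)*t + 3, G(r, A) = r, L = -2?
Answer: 450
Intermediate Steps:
J(Q, t) = -9 - 6*Q*t (J(Q, t) = -3*((2*Q)*t + 3) = -3*(2*Q*t + 3) = -3*(3 + 2*Q*t) = -9 - 6*Q*t)
H = -225 (H = (6 + (-9 - 6*4*(-2)))*(-5) = (6 + (-9 + 48))*(-5) = (6 + 39)*(-5) = 45*(-5) = -225)
H*d(1, -5 - 1*(-2)) = -225*(1 + (-5 - 1*(-2))) = -225*(1 + (-5 + 2)) = -225*(1 - 3) = -225*(-2) = 450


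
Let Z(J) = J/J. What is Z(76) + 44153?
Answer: 44154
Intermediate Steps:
Z(J) = 1
Z(76) + 44153 = 1 + 44153 = 44154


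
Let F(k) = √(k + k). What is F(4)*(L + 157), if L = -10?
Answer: 294*√2 ≈ 415.78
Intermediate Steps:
F(k) = √2*√k (F(k) = √(2*k) = √2*√k)
F(4)*(L + 157) = (√2*√4)*(-10 + 157) = (√2*2)*147 = (2*√2)*147 = 294*√2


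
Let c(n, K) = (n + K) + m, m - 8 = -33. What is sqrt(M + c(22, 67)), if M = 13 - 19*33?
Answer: 5*I*sqrt(22) ≈ 23.452*I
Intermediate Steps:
m = -25 (m = 8 - 33 = -25)
c(n, K) = -25 + K + n (c(n, K) = (n + K) - 25 = (K + n) - 25 = -25 + K + n)
M = -614 (M = 13 - 627 = -614)
sqrt(M + c(22, 67)) = sqrt(-614 + (-25 + 67 + 22)) = sqrt(-614 + 64) = sqrt(-550) = 5*I*sqrt(22)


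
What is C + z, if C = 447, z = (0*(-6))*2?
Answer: 447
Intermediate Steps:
z = 0 (z = 0*2 = 0)
C + z = 447 + 0 = 447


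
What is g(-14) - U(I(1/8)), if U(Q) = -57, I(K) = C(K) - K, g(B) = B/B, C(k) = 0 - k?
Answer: 58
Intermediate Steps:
C(k) = -k
g(B) = 1
I(K) = -2*K (I(K) = -K - K = -2*K)
g(-14) - U(I(1/8)) = 1 - 1*(-57) = 1 + 57 = 58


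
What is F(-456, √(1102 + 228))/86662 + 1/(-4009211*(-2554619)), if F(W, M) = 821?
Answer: 8408687415081651/887592775588667158 ≈ 0.0094736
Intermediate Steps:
F(-456, √(1102 + 228))/86662 + 1/(-4009211*(-2554619)) = 821/86662 + 1/(-4009211*(-2554619)) = 821*(1/86662) - 1/4009211*(-1/2554619) = 821/86662 + 1/10242006595609 = 8408687415081651/887592775588667158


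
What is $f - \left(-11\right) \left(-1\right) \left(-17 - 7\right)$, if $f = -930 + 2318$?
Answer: $1652$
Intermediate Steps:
$f = 1388$
$f - \left(-11\right) \left(-1\right) \left(-17 - 7\right) = 1388 - \left(-11\right) \left(-1\right) \left(-17 - 7\right) = 1388 - 11 \left(-24\right) = 1388 - -264 = 1388 + 264 = 1652$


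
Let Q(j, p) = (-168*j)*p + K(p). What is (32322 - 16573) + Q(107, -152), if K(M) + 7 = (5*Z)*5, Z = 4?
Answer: 2748194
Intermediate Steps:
K(M) = 93 (K(M) = -7 + (5*4)*5 = -7 + 20*5 = -7 + 100 = 93)
Q(j, p) = 93 - 168*j*p (Q(j, p) = (-168*j)*p + 93 = -168*j*p + 93 = 93 - 168*j*p)
(32322 - 16573) + Q(107, -152) = (32322 - 16573) + (93 - 168*107*(-152)) = 15749 + (93 + 2732352) = 15749 + 2732445 = 2748194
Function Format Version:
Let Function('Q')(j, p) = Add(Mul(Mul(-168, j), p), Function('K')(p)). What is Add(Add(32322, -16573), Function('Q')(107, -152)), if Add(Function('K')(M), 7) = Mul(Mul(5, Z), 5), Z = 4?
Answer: 2748194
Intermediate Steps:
Function('K')(M) = 93 (Function('K')(M) = Add(-7, Mul(Mul(5, 4), 5)) = Add(-7, Mul(20, 5)) = Add(-7, 100) = 93)
Function('Q')(j, p) = Add(93, Mul(-168, j, p)) (Function('Q')(j, p) = Add(Mul(Mul(-168, j), p), 93) = Add(Mul(-168, j, p), 93) = Add(93, Mul(-168, j, p)))
Add(Add(32322, -16573), Function('Q')(107, -152)) = Add(Add(32322, -16573), Add(93, Mul(-168, 107, -152))) = Add(15749, Add(93, 2732352)) = Add(15749, 2732445) = 2748194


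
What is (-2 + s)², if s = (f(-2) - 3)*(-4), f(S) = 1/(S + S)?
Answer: 121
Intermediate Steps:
f(S) = 1/(2*S)
s = 13 (s = ((½)/(-2) - 3)*(-4) = ((½)*(-½) - 3)*(-4) = (-¼ - 3)*(-4) = -13/4*(-4) = 13)
(-2 + s)² = (-2 + 13)² = 11² = 121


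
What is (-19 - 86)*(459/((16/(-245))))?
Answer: 11807775/16 ≈ 7.3799e+5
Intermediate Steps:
(-19 - 86)*(459/((16/(-245)))) = -48195/(16*(-1/245)) = -48195/(-16/245) = -48195*(-245)/16 = -105*(-112455/16) = 11807775/16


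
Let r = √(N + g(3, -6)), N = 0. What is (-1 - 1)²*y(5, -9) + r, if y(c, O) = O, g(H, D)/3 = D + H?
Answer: -36 + 3*I ≈ -36.0 + 3.0*I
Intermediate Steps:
g(H, D) = 3*D + 3*H (g(H, D) = 3*(D + H) = 3*D + 3*H)
r = 3*I (r = √(0 + (3*(-6) + 3*3)) = √(0 + (-18 + 9)) = √(0 - 9) = √(-9) = 3*I ≈ 3.0*I)
(-1 - 1)²*y(5, -9) + r = (-1 - 1)²*(-9) + 3*I = (-2)²*(-9) + 3*I = 4*(-9) + 3*I = -36 + 3*I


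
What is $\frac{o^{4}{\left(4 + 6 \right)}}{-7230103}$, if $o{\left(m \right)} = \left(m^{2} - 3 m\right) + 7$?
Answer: $- \frac{35153041}{7230103} \approx -4.862$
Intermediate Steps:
$o{\left(m \right)} = 7 + m^{2} - 3 m$
$\frac{o^{4}{\left(4 + 6 \right)}}{-7230103} = \frac{\left(7 + \left(4 + 6\right)^{2} - 3 \left(4 + 6\right)\right)^{4}}{-7230103} = \left(7 + 10^{2} - 30\right)^{4} \left(- \frac{1}{7230103}\right) = \left(7 + 100 - 30\right)^{4} \left(- \frac{1}{7230103}\right) = 77^{4} \left(- \frac{1}{7230103}\right) = 35153041 \left(- \frac{1}{7230103}\right) = - \frac{35153041}{7230103}$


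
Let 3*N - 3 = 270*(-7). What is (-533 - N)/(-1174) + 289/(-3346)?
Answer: -330251/1964102 ≈ -0.16814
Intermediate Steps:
N = -629 (N = 1 + (270*(-7))/3 = 1 + (⅓)*(-1890) = 1 - 630 = -629)
(-533 - N)/(-1174) + 289/(-3346) = (-533 - 1*(-629))/(-1174) + 289/(-3346) = (-533 + 629)*(-1/1174) + 289*(-1/3346) = 96*(-1/1174) - 289/3346 = -48/587 - 289/3346 = -330251/1964102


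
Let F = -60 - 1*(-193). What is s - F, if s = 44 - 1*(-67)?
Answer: -22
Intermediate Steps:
s = 111 (s = 44 + 67 = 111)
F = 133 (F = -60 + 193 = 133)
s - F = 111 - 1*133 = 111 - 133 = -22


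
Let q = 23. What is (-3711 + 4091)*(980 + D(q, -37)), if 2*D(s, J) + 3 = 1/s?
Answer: 8552280/23 ≈ 3.7184e+5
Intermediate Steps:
D(s, J) = -3/2 + 1/(2*s)
(-3711 + 4091)*(980 + D(q, -37)) = (-3711 + 4091)*(980 + (1/2)*(1 - 3*23)/23) = 380*(980 + (1/2)*(1/23)*(1 - 69)) = 380*(980 + (1/2)*(1/23)*(-68)) = 380*(980 - 34/23) = 380*(22506/23) = 8552280/23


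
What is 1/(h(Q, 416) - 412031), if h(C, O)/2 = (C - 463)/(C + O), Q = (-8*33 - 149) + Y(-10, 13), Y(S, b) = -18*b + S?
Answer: -241/99297231 ≈ -2.4271e-6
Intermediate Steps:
Y(S, b) = S - 18*b
Q = -657 (Q = (-8*33 - 149) + (-10 - 18*13) = (-264 - 149) + (-10 - 234) = -413 - 244 = -657)
h(C, O) = 2*(-463 + C)/(C + O) (h(C, O) = 2*((C - 463)/(C + O)) = 2*((-463 + C)/(C + O)) = 2*(-463 + C)/(C + O))
1/(h(Q, 416) - 412031) = 1/(2*(-463 - 657)/(-657 + 416) - 412031) = 1/(2*(-1120)/(-241) - 412031) = 1/(2*(-1/241)*(-1120) - 412031) = 1/(2240/241 - 412031) = 1/(-99297231/241) = -241/99297231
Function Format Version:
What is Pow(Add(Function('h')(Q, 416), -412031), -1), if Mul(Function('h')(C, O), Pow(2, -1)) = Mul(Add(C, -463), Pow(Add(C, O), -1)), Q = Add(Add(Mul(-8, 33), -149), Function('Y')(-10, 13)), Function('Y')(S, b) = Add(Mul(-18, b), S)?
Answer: Rational(-241, 99297231) ≈ -2.4271e-6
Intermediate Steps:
Function('Y')(S, b) = Add(S, Mul(-18, b))
Q = -657 (Q = Add(Add(Mul(-8, 33), -149), Add(-10, Mul(-18, 13))) = Add(Add(-264, -149), Add(-10, -234)) = Add(-413, -244) = -657)
Function('h')(C, O) = Mul(2, Pow(Add(C, O), -1), Add(-463, C)) (Function('h')(C, O) = Mul(2, Mul(Add(C, -463), Pow(Add(C, O), -1))) = Mul(2, Mul(Add(-463, C), Pow(Add(C, O), -1))) = Mul(2, Mul(Pow(Add(C, O), -1), Add(-463, C))) = Mul(2, Pow(Add(C, O), -1), Add(-463, C)))
Pow(Add(Function('h')(Q, 416), -412031), -1) = Pow(Add(Mul(2, Pow(Add(-657, 416), -1), Add(-463, -657)), -412031), -1) = Pow(Add(Mul(2, Pow(-241, -1), -1120), -412031), -1) = Pow(Add(Mul(2, Rational(-1, 241), -1120), -412031), -1) = Pow(Add(Rational(2240, 241), -412031), -1) = Pow(Rational(-99297231, 241), -1) = Rational(-241, 99297231)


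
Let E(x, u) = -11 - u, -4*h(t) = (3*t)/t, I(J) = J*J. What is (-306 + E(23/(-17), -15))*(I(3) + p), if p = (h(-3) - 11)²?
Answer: -355303/8 ≈ -44413.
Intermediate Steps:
I(J) = J²
h(t) = -¾ (h(t) = -3*t/(4*t) = -¼*3 = -¾)
p = 2209/16 (p = (-¾ - 11)² = (-47/4)² = 2209/16 ≈ 138.06)
(-306 + E(23/(-17), -15))*(I(3) + p) = (-306 + (-11 - 1*(-15)))*(3² + 2209/16) = (-306 + (-11 + 15))*(9 + 2209/16) = (-306 + 4)*(2353/16) = -302*2353/16 = -355303/8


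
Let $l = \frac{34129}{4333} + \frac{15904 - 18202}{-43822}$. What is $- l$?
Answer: $- \frac{752779136}{94940363} \approx -7.929$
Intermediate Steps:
$l = \frac{752779136}{94940363}$ ($l = 34129 \cdot \frac{1}{4333} - - \frac{1149}{21911} = \frac{34129}{4333} + \frac{1149}{21911} = \frac{752779136}{94940363} \approx 7.929$)
$- l = \left(-1\right) \frac{752779136}{94940363} = - \frac{752779136}{94940363}$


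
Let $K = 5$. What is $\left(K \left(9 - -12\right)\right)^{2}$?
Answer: $11025$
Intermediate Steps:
$\left(K \left(9 - -12\right)\right)^{2} = \left(5 \left(9 - -12\right)\right)^{2} = \left(5 \left(9 + 12\right)\right)^{2} = \left(5 \cdot 21\right)^{2} = 105^{2} = 11025$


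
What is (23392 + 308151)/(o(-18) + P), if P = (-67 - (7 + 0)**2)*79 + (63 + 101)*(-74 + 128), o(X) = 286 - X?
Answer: -331543/4 ≈ -82886.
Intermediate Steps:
P = -308 (P = (-67 - 1*7**2)*79 + 164*54 = (-67 - 1*49)*79 + 8856 = (-67 - 49)*79 + 8856 = -116*79 + 8856 = -9164 + 8856 = -308)
(23392 + 308151)/(o(-18) + P) = (23392 + 308151)/((286 - 1*(-18)) - 308) = 331543/((286 + 18) - 308) = 331543/(304 - 308) = 331543/(-4) = 331543*(-1/4) = -331543/4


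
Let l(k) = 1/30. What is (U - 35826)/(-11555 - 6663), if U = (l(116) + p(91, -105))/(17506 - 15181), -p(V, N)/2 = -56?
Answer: 2498860139/1270705500 ≈ 1.9665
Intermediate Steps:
p(V, N) = 112 (p(V, N) = -2*(-56) = 112)
l(k) = 1/30
U = 3361/69750 (U = (1/30 + 112)/(17506 - 15181) = (3361/30)/2325 = (3361/30)*(1/2325) = 3361/69750 ≈ 0.048186)
(U - 35826)/(-11555 - 6663) = (3361/69750 - 35826)/(-11555 - 6663) = -2498860139/69750/(-18218) = -2498860139/69750*(-1/18218) = 2498860139/1270705500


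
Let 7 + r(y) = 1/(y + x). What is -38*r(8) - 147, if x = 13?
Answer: 2461/21 ≈ 117.19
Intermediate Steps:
r(y) = -7 + 1/(13 + y) (r(y) = -7 + 1/(y + 13) = -7 + 1/(13 + y))
-38*r(8) - 147 = -38*(-90 - 7*8)/(13 + 8) - 147 = -38*(-90 - 56)/21 - 147 = -38*(-146)/21 - 147 = -38*(-146/21) - 147 = 5548/21 - 147 = 2461/21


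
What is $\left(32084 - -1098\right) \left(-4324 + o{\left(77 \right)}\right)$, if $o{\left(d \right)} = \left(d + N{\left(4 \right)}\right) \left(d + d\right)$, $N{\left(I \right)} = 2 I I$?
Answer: $413514084$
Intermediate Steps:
$N{\left(I \right)} = 2 I^{2}$
$o{\left(d \right)} = 2 d \left(32 + d\right)$ ($o{\left(d \right)} = \left(d + 2 \cdot 4^{2}\right) \left(d + d\right) = \left(d + 2 \cdot 16\right) 2 d = \left(d + 32\right) 2 d = \left(32 + d\right) 2 d = 2 d \left(32 + d\right)$)
$\left(32084 - -1098\right) \left(-4324 + o{\left(77 \right)}\right) = \left(32084 - -1098\right) \left(-4324 + 2 \cdot 77 \left(32 + 77\right)\right) = \left(32084 + \left(-6737 + 7835\right)\right) \left(-4324 + 2 \cdot 77 \cdot 109\right) = \left(32084 + 1098\right) \left(-4324 + 16786\right) = 33182 \cdot 12462 = 413514084$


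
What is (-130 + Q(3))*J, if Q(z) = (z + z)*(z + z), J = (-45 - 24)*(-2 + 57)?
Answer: 356730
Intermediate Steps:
J = -3795 (J = -69*55 = -3795)
Q(z) = 4*z**2 (Q(z) = (2*z)*(2*z) = 4*z**2)
(-130 + Q(3))*J = (-130 + 4*3**2)*(-3795) = (-130 + 4*9)*(-3795) = (-130 + 36)*(-3795) = -94*(-3795) = 356730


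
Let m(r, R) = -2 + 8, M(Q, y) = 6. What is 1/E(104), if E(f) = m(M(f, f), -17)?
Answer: ⅙ ≈ 0.16667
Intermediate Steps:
m(r, R) = 6
E(f) = 6
1/E(104) = 1/6 = ⅙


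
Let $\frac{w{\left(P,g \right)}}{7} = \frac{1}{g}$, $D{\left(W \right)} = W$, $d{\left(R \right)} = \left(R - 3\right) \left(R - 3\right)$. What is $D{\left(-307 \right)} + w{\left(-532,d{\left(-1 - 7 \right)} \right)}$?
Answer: $- \frac{37140}{121} \approx -306.94$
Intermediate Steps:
$d{\left(R \right)} = \left(-3 + R\right)^{2}$ ($d{\left(R \right)} = \left(-3 + R\right) \left(-3 + R\right) = \left(-3 + R\right)^{2}$)
$w{\left(P,g \right)} = \frac{7}{g}$
$D{\left(-307 \right)} + w{\left(-532,d{\left(-1 - 7 \right)} \right)} = -307 + \frac{7}{\left(-3 - 8\right)^{2}} = -307 + \frac{7}{\left(-11\right)^{2}} = -307 + \frac{7}{121} = - \frac{37140}{121}$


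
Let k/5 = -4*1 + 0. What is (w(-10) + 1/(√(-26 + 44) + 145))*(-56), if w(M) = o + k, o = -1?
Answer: 3528016/3001 + 24*√2/3001 ≈ 1175.6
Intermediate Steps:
k = -20 (k = 5*(-4*1 + 0) = 5*(-4 + 0) = 5*(-4) = -20)
w(M) = -21 (w(M) = -1 - 20 = -21)
(w(-10) + 1/(√(-26 + 44) + 145))*(-56) = (-21 + 1/(√(-26 + 44) + 145))*(-56) = (-21 + 1/(√18 + 145))*(-56) = (-21 + 1/(3*√2 + 145))*(-56) = (-21 + 1/(145 + 3*√2))*(-56) = 1176 - 56/(145 + 3*√2)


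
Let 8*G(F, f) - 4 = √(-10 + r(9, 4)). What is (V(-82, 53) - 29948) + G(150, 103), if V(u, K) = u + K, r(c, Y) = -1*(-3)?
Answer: -59953/2 + I*√7/8 ≈ -29977.0 + 0.33072*I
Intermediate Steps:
r(c, Y) = 3
G(F, f) = ½ + I*√7/8 (G(F, f) = ½ + √(-10 + 3)/8 = ½ + √(-7)/8 = ½ + (I*√7)/8 = ½ + I*√7/8)
V(u, K) = K + u
(V(-82, 53) - 29948) + G(150, 103) = ((53 - 82) - 29948) + (½ + I*√7/8) = (-29 - 29948) + (½ + I*√7/8) = -29977 + (½ + I*√7/8) = -59953/2 + I*√7/8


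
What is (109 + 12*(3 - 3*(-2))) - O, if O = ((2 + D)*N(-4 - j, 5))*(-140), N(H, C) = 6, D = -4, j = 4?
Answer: -1463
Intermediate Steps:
O = 1680 (O = ((2 - 4)*6)*(-140) = -2*6*(-140) = -12*(-140) = 1680)
(109 + 12*(3 - 3*(-2))) - O = (109 + 12*(3 - 3*(-2))) - 1*1680 = (109 + 12*(3 + 6)) - 1680 = (109 + 12*9) - 1680 = (109 + 108) - 1680 = 217 - 1680 = -1463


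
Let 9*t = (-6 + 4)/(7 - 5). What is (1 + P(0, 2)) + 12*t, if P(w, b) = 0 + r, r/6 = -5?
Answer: -91/3 ≈ -30.333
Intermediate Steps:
r = -30 (r = 6*(-5) = -30)
t = -1/9 (t = ((-6 + 4)/(7 - 5))/9 = (-2/2)/9 = (-2*1/2)/9 = (1/9)*(-1) = -1/9 ≈ -0.11111)
P(w, b) = -30 (P(w, b) = 0 - 30 = -30)
(1 + P(0, 2)) + 12*t = (1 - 30) + 12*(-1/9) = -29 - 4/3 = -91/3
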